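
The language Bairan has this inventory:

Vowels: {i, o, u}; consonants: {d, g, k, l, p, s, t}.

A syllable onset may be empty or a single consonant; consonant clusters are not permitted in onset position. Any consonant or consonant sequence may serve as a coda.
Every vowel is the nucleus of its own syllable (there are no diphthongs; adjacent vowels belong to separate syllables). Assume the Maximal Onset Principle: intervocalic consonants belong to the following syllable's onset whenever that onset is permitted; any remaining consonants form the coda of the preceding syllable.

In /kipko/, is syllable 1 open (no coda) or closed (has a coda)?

closed

The vowels are i, o — 2 nuclei, so 2 syllables.
V1 /i/ – V2 /o/: /pk/ — longest licit onset from the right is /k/, leaving /p/ as coda.
Putting it together: kip.ko.
Syllable 1 is /kip/ with coda /p/, so it is closed.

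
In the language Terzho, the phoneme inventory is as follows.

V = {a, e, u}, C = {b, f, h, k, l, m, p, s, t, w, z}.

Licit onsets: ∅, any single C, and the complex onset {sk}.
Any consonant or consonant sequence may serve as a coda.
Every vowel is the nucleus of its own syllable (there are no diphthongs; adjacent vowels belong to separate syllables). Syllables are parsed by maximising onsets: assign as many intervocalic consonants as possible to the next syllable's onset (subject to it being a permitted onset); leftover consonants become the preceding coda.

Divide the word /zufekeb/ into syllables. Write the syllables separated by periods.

Nuclei (vowels): u, e, e → 3 syllables.
V1 /u/ – V2 /e/: /f/ → onset of the next syllable (single consonants are always licit onsets).
V2 /e/ – V3 /e/: /k/ → onset of the next syllable (single consonants are always licit onsets).

zu.fe.keb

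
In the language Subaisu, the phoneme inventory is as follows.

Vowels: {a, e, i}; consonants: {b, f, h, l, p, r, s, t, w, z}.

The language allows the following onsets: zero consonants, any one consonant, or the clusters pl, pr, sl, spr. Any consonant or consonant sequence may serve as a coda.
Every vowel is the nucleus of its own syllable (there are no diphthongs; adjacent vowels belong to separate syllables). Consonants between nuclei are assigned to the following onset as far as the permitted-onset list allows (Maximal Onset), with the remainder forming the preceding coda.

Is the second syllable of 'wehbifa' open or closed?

open

Vowels present: e, i, a; each is a nucleus, giving 3 syllables.
V1 /e/ – V2 /i/: cluster /hb/ — the longest permitted-onset suffix is /b/; onset = /b/, preceding coda = /h/.
V2 /i/ – V3 /a/: /f/ is a single consonant, so it becomes the next onset.
Putting it together: weh.bi.fa.
Syllable 2 is /bi/; it ends in its nucleus with no coda, so it is open.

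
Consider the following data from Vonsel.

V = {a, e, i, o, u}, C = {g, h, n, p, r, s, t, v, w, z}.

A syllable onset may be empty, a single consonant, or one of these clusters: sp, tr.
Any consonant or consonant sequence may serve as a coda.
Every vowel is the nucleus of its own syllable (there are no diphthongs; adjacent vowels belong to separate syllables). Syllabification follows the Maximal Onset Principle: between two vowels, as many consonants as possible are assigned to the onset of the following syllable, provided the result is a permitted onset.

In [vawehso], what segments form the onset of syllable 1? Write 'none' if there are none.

v

Vowels present: a, e, o; each is a nucleus, giving 3 syllables.
Between /a/ (V1) and /e/ (V2): /w/ is a single consonant, so it becomes the next onset.
Between /e/ (V2) and /o/ (V3): cluster /hs/ — the longest permitted-onset suffix is /s/; onset = /s/, preceding coda = /h/.
Result: va.weh.so.
Syllable 1 is /va/: onset /v/, nucleus /a/, coda ∅.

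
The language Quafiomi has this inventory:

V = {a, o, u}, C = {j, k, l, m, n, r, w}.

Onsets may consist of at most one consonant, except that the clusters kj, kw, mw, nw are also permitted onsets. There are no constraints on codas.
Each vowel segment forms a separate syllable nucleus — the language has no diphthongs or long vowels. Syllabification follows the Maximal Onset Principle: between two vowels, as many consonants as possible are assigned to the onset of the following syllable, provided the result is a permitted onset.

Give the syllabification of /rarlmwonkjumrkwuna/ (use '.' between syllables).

The vowels are a, o, u, u, a — 5 nuclei, so 5 syllables.
Between /a/ (V1) and /o/ (V2): /rlmw/ — longest licit onset from the right is /mw/, leaving /rl/ as coda.
Between /o/ (V2) and /u/ (V3): /nkj/ — longest licit onset from the right is /kj/, leaving /n/ as coda.
Between /u/ (V3) and /u/ (V4): /mrkw/; trying suffixes from longest down, /kw/ is the first permitted one, so coda /mr/ | onset /kw/.
Between /u/ (V4) and /a/ (V5): just /n/ — single C goes to the following onset.

rarl.mwon.kjumr.kwu.na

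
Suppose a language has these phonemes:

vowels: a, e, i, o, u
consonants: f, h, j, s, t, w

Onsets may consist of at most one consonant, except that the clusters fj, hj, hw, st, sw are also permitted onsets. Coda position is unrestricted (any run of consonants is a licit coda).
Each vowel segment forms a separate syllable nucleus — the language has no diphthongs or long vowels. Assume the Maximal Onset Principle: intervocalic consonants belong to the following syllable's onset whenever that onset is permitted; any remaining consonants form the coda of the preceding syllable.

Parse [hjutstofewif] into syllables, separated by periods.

hjut.sto.fe.wif

The vowels are u, o, e, i — 4 nuclei, so 4 syllables.
Between /u/ (V1) and /o/ (V2): cluster /tst/ — the longest permitted-onset suffix is /st/; onset = /st/, preceding coda = /t/.
Between /o/ (V2) and /e/ (V3): just /f/ — single C goes to the following onset.
Between /e/ (V3) and /i/ (V4): /w/ is a single consonant, so it becomes the next onset.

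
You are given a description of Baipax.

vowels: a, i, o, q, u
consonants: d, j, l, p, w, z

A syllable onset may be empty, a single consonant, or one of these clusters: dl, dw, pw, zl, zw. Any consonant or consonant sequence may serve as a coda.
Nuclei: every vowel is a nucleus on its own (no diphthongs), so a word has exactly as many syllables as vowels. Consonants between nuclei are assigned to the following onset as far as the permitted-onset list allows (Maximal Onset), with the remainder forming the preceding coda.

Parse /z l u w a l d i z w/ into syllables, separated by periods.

Nuclei (vowels): u, a, i → 3 syllables.
/u…a/ gap (V1→V2): /w/ → onset of the next syllable (single consonants are always licit onsets).
/a…i/ gap (V2→V3): /ld/ splits as /l/ + /d/ (/d/ is the longest suffix that is a licit onset).

zlu.wal.dizw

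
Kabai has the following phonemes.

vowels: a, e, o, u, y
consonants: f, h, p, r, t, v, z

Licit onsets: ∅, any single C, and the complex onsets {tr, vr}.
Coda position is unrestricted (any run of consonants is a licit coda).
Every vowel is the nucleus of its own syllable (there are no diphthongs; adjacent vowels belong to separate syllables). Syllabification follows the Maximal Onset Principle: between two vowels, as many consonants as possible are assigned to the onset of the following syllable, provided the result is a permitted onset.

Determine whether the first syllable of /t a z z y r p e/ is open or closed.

Vowels present: a, y, e; each is a nucleus, giving 3 syllables.
Between /a/ (V1) and /y/ (V2): cluster /zz/ — the longest permitted-onset suffix is /z/; onset = /z/, preceding coda = /z/.
Between /y/ (V2) and /e/ (V3): cluster /rp/ — the longest permitted-onset suffix is /p/; onset = /p/, preceding coda = /r/.
Syllabification: taz.zyr.pe.
Syllable 1 is /taz/ with coda /z/, so it is closed.

closed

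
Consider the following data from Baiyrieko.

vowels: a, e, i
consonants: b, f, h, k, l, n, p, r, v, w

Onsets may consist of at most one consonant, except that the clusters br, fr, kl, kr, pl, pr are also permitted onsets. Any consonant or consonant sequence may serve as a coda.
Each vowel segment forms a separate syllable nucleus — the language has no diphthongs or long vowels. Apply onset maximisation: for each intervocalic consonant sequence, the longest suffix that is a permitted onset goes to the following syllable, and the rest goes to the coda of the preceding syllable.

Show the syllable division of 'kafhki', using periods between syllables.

Vowels present: a, i; each is a nucleus, giving 2 syllables.
V1 /a/ – V2 /i/: /fhk/ — longest licit onset from the right is /k/, leaving /fh/ as coda.

kafh.ki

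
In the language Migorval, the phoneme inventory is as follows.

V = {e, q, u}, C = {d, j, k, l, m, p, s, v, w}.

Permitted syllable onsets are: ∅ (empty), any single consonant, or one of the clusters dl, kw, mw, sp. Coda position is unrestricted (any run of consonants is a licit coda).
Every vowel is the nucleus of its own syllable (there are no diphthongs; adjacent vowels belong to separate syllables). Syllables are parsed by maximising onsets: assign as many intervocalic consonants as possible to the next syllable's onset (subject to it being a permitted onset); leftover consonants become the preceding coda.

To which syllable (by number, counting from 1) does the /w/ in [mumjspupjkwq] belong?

3

The vowels are u, u, q — 3 nuclei, so 3 syllables.
σ1/σ2 boundary: /mjsp/ — longest licit onset from the right is /sp/, leaving /mj/ as coda.
σ2/σ3 boundary: /pjkw/ splits as /pj/ + /kw/ (/kw/ is the longest suffix that is a licit onset).
Putting it together: mumj.spupj.kwq.
The /w/ is in the onset of syllable 3 (/kwq/).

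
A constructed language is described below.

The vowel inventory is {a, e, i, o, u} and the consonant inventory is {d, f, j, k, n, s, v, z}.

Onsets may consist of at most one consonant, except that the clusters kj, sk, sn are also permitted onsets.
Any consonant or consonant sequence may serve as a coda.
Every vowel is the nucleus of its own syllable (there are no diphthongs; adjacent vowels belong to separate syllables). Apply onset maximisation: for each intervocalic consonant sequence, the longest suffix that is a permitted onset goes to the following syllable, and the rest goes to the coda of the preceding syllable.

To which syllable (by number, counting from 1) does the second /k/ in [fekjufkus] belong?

The vowels are e, u, u — 3 nuclei, so 3 syllables.
/e…u/ gap (V1→V2): /kj/ is a licit onset in full, so it all attaches to the next syllable.
/u…u/ gap (V2→V3): /fk/; trying suffixes from longest down, /k/ is the first permitted one, so coda /f/ | onset /k/.
Putting it together: fe.kjuf.kus.
The second /k/ is in the onset of syllable 3 (/kus/).

3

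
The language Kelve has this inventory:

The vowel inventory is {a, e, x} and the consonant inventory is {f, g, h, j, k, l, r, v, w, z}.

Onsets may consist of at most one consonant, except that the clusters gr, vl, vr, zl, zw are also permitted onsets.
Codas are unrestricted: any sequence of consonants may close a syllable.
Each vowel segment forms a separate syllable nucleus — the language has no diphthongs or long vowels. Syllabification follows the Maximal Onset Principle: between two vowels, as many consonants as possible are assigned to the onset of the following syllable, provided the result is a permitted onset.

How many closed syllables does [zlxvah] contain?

1

Nuclei (vowels): x, a → 2 syllables.
V1 /x/ – V2 /a/: /v/ → onset of the next syllable (single consonants are always licit onsets).
Putting it together: zlx.vah.
Classifying each syllable: /zlx/ (open), /vah/ (closed).
Closed syllables: 1.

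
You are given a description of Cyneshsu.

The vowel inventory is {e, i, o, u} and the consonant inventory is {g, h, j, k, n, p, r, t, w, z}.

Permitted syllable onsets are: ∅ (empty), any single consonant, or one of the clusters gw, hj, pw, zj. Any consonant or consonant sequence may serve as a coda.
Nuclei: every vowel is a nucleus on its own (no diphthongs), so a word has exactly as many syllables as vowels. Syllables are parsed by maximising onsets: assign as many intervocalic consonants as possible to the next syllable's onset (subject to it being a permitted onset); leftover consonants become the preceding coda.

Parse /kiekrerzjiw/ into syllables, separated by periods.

Vowels present: i, e, e, i; each is a nucleus, giving 4 syllables.
V1 /i/ – V2 /e/: hiatus — the boundary sits between the two vowels.
V2 /e/ – V3 /e/: /kr/ splits as /k/ + /r/ (/r/ is the longest suffix that is a licit onset).
V3 /e/ – V4 /i/: /rzj/ splits as /r/ + /zj/ (/zj/ is the longest suffix that is a licit onset).

ki.ek.rer.zjiw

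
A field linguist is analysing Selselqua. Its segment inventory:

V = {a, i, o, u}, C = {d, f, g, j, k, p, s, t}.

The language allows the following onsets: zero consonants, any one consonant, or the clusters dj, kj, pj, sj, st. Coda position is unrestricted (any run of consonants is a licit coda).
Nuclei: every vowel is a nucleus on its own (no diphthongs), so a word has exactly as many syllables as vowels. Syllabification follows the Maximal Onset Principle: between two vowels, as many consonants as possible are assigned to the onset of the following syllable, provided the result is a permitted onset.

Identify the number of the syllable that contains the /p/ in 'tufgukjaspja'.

4

The vowels are u, u, a, a — 4 nuclei, so 4 syllables.
/u…u/ gap (V1→V2): /fg/ — longest licit onset from the right is /g/, leaving /f/ as coda.
/u…a/ gap (V2→V3): /kj/ is a licit onset in full, so it all attaches to the next syllable.
/a…a/ gap (V3→V4): /spj/ splits as /s/ + /pj/ (/pj/ is the longest suffix that is a licit onset).
Result: tuf.gu.kjas.pja.
The /p/ is in the onset of syllable 4 (/pja/).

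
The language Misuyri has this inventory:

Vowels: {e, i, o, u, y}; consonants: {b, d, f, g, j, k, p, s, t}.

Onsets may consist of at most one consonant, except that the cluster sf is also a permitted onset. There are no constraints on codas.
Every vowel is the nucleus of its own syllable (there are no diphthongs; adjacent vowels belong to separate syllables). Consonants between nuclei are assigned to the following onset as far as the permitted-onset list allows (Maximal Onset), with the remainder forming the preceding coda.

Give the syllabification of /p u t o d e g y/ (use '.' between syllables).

Nuclei (vowels): u, o, e, y → 4 syllables.
σ1/σ2 boundary: /t/ → onset of the next syllable (single consonants are always licit onsets).
σ2/σ3 boundary: /d/ → onset of the next syllable (single consonants are always licit onsets).
σ3/σ4 boundary: /g/ is a single consonant, so it becomes the next onset.

pu.to.de.gy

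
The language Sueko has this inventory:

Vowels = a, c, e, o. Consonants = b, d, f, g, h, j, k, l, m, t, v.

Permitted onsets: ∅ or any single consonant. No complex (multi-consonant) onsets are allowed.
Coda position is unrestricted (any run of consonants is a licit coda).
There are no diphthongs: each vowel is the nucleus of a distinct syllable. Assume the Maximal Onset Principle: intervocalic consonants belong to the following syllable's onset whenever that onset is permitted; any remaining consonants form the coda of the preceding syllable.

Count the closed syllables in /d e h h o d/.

Vowels present: e, o; each is a nucleus, giving 2 syllables.
σ1/σ2 boundary: /hh/ splits as /h/ + /h/ (/h/ is the longest suffix that is a licit onset).
Putting it together: deh.hod.
Classifying each syllable: /deh/ (closed), /hod/ (closed).
Closed syllables: 2.

2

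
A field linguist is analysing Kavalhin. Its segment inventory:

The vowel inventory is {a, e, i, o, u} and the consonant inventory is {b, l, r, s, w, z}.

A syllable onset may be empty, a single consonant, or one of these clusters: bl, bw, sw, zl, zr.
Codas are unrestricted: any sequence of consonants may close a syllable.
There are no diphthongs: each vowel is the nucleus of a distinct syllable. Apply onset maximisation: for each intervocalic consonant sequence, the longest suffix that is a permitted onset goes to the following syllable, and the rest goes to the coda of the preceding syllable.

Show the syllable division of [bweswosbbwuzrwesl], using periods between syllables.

Vowels present: e, o, u, e; each is a nucleus, giving 4 syllables.
σ1/σ2 boundary: cluster /sw/ — /sw/ is itself a permitted onset, so the whole cluster goes right; preceding coda = ∅.
σ2/σ3 boundary: cluster /sbbw/ — the longest permitted-onset suffix is /bw/; onset = /bw/, preceding coda = /sb/.
σ3/σ4 boundary: cluster /zrw/ — the longest permitted-onset suffix is /w/; onset = /w/, preceding coda = /zr/.

bwe.swosb.bwuzr.wesl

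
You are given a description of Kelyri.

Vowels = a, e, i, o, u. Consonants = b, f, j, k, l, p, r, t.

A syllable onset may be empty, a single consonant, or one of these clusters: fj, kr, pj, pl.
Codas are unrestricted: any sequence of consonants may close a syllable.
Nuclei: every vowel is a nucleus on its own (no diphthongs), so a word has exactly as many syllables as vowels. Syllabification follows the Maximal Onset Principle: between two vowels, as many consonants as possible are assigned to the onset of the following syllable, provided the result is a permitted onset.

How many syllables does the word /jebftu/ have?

Nuclei (vowels): e, u → 2 syllables.

2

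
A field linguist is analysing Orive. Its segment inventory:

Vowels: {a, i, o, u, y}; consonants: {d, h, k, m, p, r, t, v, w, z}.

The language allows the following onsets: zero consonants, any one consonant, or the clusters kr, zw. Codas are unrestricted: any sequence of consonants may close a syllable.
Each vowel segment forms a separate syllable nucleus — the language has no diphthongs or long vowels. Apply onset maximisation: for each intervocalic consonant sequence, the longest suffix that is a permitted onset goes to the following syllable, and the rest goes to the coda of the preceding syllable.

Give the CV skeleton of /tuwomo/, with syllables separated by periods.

CV.CV.CV

Nuclei (vowels): u, o, o → 3 syllables.
V1 /u/ – V2 /o/: /w/ → onset of the next syllable (single consonants are always licit onsets).
V2 /o/ – V3 /o/: /m/ is a single consonant, so it becomes the next onset.
Result: tu.wo.mo.
Mapping each syllable to C/V: /tu/ → CV, /wo/ → CV, /mo/ → CV.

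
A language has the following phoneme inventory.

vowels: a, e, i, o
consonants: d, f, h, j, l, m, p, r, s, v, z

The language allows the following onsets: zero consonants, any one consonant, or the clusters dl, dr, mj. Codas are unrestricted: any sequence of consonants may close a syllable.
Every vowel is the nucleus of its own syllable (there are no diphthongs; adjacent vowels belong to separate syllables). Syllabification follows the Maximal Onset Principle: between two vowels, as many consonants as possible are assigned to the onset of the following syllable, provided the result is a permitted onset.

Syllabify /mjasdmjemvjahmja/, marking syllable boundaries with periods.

mjasd.mjemv.jah.mja

Vowels present: a, e, a, a; each is a nucleus, giving 4 syllables.
/a…e/ gap (V1→V2): /sdmj/; trying suffixes from longest down, /mj/ is the first permitted one, so coda /sd/ | onset /mj/.
/e…a/ gap (V2→V3): cluster /mvj/ — the longest permitted-onset suffix is /j/; onset = /j/, preceding coda = /mv/.
/a…a/ gap (V3→V4): /hmj/; trying suffixes from longest down, /mj/ is the first permitted one, so coda /h/ | onset /mj/.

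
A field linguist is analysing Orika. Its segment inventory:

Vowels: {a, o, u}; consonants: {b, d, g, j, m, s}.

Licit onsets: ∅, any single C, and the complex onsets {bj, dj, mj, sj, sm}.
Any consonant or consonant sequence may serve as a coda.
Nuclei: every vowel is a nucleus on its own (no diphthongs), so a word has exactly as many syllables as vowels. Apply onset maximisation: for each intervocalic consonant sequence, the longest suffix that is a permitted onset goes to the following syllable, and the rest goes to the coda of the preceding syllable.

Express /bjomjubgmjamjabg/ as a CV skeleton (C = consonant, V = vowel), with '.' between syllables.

Vowels present: o, u, a, a; each is a nucleus, giving 4 syllables.
Between /o/ (V1) and /u/ (V2): /mj/ is a licit onset in full, so it all attaches to the next syllable.
Between /u/ (V2) and /a/ (V3): /bgmj/ — longest licit onset from the right is /mj/, leaving /bg/ as coda.
Between /a/ (V3) and /a/ (V4): /mj/ — entire cluster is a permitted onset → onset /mj/, coda ∅.
Result: bjo.mjubg.mja.mjabg.
Mapping each syllable to C/V: /bjo/ → CCV, /mjubg/ → CCVCC, /mja/ → CCV, /mjabg/ → CCVCC.

CCV.CCVCC.CCV.CCVCC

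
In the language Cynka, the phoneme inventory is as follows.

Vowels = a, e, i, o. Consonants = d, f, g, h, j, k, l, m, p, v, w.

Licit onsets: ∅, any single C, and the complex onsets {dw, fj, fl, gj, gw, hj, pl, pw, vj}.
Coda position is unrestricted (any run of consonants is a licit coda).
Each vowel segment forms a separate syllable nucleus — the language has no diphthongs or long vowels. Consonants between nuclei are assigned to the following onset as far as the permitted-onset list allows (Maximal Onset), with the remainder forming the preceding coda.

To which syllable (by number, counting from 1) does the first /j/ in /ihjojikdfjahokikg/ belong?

2

Nuclei (vowels): i, o, i, a, o, i → 6 syllables.
V1 /i/ – V2 /o/: /hj/ is a licit onset in full, so it all attaches to the next syllable.
V2 /o/ – V3 /i/: /j/ → onset of the next syllable (single consonants are always licit onsets).
V3 /i/ – V4 /a/: /kdfj/ — longest licit onset from the right is /fj/, leaving /kd/ as coda.
V4 /a/ – V5 /o/: /h/ → onset of the next syllable (single consonants are always licit onsets).
V5 /o/ – V6 /i/: /k/ is a single consonant, so it becomes the next onset.
Result: i.hjo.jikd.fja.ho.kikg.
The first /j/ is in the onset of syllable 2 (/hjo/).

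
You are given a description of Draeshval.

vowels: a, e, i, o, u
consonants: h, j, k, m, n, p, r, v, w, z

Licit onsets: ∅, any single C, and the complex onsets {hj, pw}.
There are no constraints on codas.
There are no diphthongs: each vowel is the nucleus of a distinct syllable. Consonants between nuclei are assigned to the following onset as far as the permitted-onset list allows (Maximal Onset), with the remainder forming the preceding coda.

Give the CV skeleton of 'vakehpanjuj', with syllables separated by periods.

Vowels present: a, e, a, u; each is a nucleus, giving 4 syllables.
σ1/σ2 boundary: just /k/ — single C goes to the following onset.
σ2/σ3 boundary: /hp/ splits as /h/ + /p/ (/p/ is the longest suffix that is a licit onset).
σ3/σ4 boundary: /nj/ — longest licit onset from the right is /j/, leaving /n/ as coda.
Result: va.keh.pan.juj.
Mapping each syllable to C/V: /va/ → CV, /keh/ → CVC, /pan/ → CVC, /juj/ → CVC.

CV.CVC.CVC.CVC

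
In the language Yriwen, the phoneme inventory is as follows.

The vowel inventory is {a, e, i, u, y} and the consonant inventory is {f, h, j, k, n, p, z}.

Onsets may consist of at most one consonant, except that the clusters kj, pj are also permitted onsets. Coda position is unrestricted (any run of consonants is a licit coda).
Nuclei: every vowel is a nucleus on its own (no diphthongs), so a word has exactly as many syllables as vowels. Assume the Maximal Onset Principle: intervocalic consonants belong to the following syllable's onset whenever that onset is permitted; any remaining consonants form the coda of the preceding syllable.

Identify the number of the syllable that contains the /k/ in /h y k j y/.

2

The vowels are y, y — 2 nuclei, so 2 syllables.
/y…y/ gap (V1→V2): /kj/ — entire cluster is a permitted onset → onset /kj/, coda ∅.
Syllabification: hy.kjy.
The /k/ is in the onset of syllable 2 (/kjy/).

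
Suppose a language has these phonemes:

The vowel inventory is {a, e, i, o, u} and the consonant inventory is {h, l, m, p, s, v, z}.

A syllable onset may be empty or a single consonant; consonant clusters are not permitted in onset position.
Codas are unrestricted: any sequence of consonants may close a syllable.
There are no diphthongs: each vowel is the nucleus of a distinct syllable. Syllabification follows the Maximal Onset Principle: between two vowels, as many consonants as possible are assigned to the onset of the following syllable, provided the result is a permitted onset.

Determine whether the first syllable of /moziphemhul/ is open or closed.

The vowels are o, i, e, u — 4 nuclei, so 4 syllables.
Between /o/ (V1) and /i/ (V2): just /z/ — single C goes to the following onset.
Between /i/ (V2) and /e/ (V3): /ph/ splits as /p/ + /h/ (/h/ is the longest suffix that is a licit onset).
Between /e/ (V3) and /u/ (V4): cluster /mh/ — the longest permitted-onset suffix is /h/; onset = /h/, preceding coda = /m/.
So the parse is mo.zip.hem.hul.
Syllable 1 is /mo/; it ends in its nucleus with no coda, so it is open.

open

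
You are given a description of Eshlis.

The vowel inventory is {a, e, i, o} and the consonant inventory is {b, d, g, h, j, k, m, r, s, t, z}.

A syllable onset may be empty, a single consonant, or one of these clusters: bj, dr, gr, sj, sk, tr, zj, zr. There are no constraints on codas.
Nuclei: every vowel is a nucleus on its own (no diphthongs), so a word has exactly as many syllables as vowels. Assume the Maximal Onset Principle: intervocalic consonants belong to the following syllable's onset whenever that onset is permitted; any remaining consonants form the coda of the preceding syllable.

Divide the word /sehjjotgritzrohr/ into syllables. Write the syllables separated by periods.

Nuclei (vowels): e, o, i, o → 4 syllables.
Between /e/ (V1) and /o/ (V2): /hjj/; trying suffixes from longest down, /j/ is the first permitted one, so coda /hj/ | onset /j/.
Between /o/ (V2) and /i/ (V3): /tgr/ — longest licit onset from the right is /gr/, leaving /t/ as coda.
Between /i/ (V3) and /o/ (V4): cluster /tzr/ — the longest permitted-onset suffix is /zr/; onset = /zr/, preceding coda = /t/.

sehj.jot.grit.zrohr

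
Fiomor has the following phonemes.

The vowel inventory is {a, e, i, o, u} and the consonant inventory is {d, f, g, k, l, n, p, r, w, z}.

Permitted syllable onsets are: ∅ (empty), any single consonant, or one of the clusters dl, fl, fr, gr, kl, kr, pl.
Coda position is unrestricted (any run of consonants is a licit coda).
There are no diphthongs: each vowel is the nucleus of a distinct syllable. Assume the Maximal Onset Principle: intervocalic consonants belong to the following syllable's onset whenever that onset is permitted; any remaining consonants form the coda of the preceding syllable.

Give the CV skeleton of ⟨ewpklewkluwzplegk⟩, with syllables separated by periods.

VCC.CCVC.CCVCC.CCVCC

Nuclei (vowels): e, e, u, e → 4 syllables.
σ1/σ2 boundary: cluster /wpkl/ — the longest permitted-onset suffix is /kl/; onset = /kl/, preceding coda = /wp/.
σ2/σ3 boundary: /wkl/ splits as /w/ + /kl/ (/kl/ is the longest suffix that is a licit onset).
σ3/σ4 boundary: /wzpl/ splits as /wz/ + /pl/ (/pl/ is the longest suffix that is a licit onset).
Syllabification: ewp.klew.kluwz.plegk.
Mapping each syllable to C/V: /ewp/ → VCC, /klew/ → CCVC, /kluwz/ → CCVCC, /plegk/ → CCVCC.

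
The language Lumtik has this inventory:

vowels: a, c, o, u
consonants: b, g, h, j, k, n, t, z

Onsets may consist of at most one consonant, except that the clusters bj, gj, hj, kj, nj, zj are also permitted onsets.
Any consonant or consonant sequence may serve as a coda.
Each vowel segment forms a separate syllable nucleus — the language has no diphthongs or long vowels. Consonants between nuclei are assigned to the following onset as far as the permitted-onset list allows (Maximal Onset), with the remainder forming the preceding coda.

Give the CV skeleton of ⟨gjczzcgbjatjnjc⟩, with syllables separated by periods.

The vowels are c, c, a, c — 4 nuclei, so 4 syllables.
/c…c/ gap (V1→V2): /zz/; trying suffixes from longest down, /z/ is the first permitted one, so coda /z/ | onset /z/.
/c…a/ gap (V2→V3): /gbj/ splits as /g/ + /bj/ (/bj/ is the longest suffix that is a licit onset).
/a…c/ gap (V3→V4): /tjnj/ splits as /tj/ + /nj/ (/nj/ is the longest suffix that is a licit onset).
Syllabification: gjcz.zcg.bjatj.njc.
Mapping each syllable to C/V: /gjcz/ → CCVC, /zcg/ → CVC, /bjatj/ → CCVCC, /njc/ → CCV.

CCVC.CVC.CCVCC.CCV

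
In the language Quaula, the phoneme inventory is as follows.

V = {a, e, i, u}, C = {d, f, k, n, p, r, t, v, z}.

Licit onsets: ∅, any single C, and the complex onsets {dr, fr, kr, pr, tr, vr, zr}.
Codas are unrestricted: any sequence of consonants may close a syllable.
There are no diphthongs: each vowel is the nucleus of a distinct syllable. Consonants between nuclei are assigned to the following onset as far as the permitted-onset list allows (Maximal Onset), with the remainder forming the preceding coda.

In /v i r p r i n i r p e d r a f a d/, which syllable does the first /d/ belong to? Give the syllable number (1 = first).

5

Vowels present: i, i, i, e, a, a; each is a nucleus, giving 6 syllables.
/i…i/ gap (V1→V2): /rpr/ splits as /r/ + /pr/ (/pr/ is the longest suffix that is a licit onset).
/i…i/ gap (V2→V3): /n/ → onset of the next syllable (single consonants are always licit onsets).
/i…e/ gap (V3→V4): /rp/ — longest licit onset from the right is /p/, leaving /r/ as coda.
/e…a/ gap (V4→V5): cluster /dr/ — /dr/ is itself a permitted onset, so the whole cluster goes right; preceding coda = ∅.
/a…a/ gap (V5→V6): /f/ is a single consonant, so it becomes the next onset.
So the parse is vir.pri.nir.pe.dra.fad.
The first /d/ is in the onset of syllable 5 (/dra/).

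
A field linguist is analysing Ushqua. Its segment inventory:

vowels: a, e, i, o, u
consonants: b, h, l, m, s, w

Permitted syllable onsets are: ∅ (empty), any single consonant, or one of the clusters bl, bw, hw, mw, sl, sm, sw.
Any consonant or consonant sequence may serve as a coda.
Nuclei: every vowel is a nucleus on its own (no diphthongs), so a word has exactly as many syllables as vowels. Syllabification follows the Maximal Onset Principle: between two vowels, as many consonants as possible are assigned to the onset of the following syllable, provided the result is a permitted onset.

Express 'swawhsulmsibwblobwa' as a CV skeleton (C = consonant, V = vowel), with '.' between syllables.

CCVCC.CVCC.CVCC.CCV.CCV

Vowels present: a, u, i, o, a; each is a nucleus, giving 5 syllables.
V1 /a/ – V2 /u/: cluster /whs/ — the longest permitted-onset suffix is /s/; onset = /s/, preceding coda = /wh/.
V2 /u/ – V3 /i/: /lms/ splits as /lm/ + /s/ (/s/ is the longest suffix that is a licit onset).
V3 /i/ – V4 /o/: /bwbl/ splits as /bw/ + /bl/ (/bl/ is the longest suffix that is a licit onset).
V4 /o/ – V5 /a/: cluster /bw/ — /bw/ is itself a permitted onset, so the whole cluster goes right; preceding coda = ∅.
Syllabification: swawh.sulm.sibw.blo.bwa.
Mapping each syllable to C/V: /swawh/ → CCVCC, /sulm/ → CVCC, /sibw/ → CVCC, /blo/ → CCV, /bwa/ → CCV.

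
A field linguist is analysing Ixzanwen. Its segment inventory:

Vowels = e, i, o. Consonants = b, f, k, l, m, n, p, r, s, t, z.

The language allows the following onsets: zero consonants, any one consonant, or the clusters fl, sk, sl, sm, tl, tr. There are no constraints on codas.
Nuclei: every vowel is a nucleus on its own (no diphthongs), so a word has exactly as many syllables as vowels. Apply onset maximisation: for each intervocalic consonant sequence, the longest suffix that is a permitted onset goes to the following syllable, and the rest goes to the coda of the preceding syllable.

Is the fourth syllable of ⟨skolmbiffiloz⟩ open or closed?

Nuclei (vowels): o, i, i, o → 4 syllables.
Between /o/ (V1) and /i/ (V2): /lmb/ — longest licit onset from the right is /b/, leaving /lm/ as coda.
Between /i/ (V2) and /i/ (V3): /ff/ — longest licit onset from the right is /f/, leaving /f/ as coda.
Between /i/ (V3) and /o/ (V4): just /l/ — single C goes to the following onset.
Result: skolm.bif.fi.loz.
Syllable 4 is /loz/ with coda /z/, so it is closed.

closed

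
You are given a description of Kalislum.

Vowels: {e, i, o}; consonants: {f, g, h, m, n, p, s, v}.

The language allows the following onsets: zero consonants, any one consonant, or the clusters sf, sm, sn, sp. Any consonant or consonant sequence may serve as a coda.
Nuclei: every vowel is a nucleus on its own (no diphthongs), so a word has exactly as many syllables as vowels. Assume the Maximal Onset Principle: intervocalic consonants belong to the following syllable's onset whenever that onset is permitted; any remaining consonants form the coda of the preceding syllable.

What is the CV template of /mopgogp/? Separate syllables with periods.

CVC.CVCC

Nuclei (vowels): o, o → 2 syllables.
σ1/σ2 boundary: cluster /pg/ — the longest permitted-onset suffix is /g/; onset = /g/, preceding coda = /p/.
So the parse is mop.gogp.
Mapping each syllable to C/V: /mop/ → CVC, /gogp/ → CVCC.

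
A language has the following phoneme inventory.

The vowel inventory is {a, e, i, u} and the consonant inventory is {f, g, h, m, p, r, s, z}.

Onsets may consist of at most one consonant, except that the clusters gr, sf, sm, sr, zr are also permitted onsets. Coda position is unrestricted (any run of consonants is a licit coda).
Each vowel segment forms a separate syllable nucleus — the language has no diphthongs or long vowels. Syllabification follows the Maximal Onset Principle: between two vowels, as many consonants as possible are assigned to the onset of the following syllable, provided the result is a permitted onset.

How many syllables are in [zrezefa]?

3

Vowels present: e, e, a; each is a nucleus, giving 3 syllables.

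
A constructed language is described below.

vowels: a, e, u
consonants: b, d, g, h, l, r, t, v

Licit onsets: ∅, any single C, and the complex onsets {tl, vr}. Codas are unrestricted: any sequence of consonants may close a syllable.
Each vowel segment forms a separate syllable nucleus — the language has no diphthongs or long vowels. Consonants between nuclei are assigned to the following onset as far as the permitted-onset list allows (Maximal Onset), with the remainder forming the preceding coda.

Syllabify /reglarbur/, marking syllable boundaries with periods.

reg.lar.bur

The vowels are e, a, u — 3 nuclei, so 3 syllables.
Between /e/ (V1) and /a/ (V2): /gl/ splits as /g/ + /l/ (/l/ is the longest suffix that is a licit onset).
Between /a/ (V2) and /u/ (V3): cluster /rb/ — the longest permitted-onset suffix is /b/; onset = /b/, preceding coda = /r/.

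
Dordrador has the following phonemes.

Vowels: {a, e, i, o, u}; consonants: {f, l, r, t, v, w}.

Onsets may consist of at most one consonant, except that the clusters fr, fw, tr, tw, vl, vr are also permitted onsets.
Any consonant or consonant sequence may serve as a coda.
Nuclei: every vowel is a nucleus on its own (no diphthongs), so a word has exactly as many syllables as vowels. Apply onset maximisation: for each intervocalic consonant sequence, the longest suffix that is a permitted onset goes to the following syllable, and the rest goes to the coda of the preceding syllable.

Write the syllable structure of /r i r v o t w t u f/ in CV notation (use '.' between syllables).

CVC.CVCC.CVC

Nuclei (vowels): i, o, u → 3 syllables.
Between /i/ (V1) and /o/ (V2): /rv/ — longest licit onset from the right is /v/, leaving /r/ as coda.
Between /o/ (V2) and /u/ (V3): cluster /twt/ — the longest permitted-onset suffix is /t/; onset = /t/, preceding coda = /tw/.
Syllabification: rir.votw.tuf.
Mapping each syllable to C/V: /rir/ → CVC, /votw/ → CVCC, /tuf/ → CVC.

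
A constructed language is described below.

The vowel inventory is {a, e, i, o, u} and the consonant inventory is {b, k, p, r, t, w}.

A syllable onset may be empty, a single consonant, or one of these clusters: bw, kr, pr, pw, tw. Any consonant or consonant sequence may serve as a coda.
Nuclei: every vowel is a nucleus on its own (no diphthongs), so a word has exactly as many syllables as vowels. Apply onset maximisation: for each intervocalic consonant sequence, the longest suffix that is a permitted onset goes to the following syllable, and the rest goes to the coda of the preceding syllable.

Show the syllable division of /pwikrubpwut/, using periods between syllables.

pwi.krub.pwut

Nuclei (vowels): i, u, u → 3 syllables.
/i…u/ gap (V1→V2): cluster /kr/ — /kr/ is itself a permitted onset, so the whole cluster goes right; preceding coda = ∅.
/u…u/ gap (V2→V3): /bpw/ — longest licit onset from the right is /pw/, leaving /b/ as coda.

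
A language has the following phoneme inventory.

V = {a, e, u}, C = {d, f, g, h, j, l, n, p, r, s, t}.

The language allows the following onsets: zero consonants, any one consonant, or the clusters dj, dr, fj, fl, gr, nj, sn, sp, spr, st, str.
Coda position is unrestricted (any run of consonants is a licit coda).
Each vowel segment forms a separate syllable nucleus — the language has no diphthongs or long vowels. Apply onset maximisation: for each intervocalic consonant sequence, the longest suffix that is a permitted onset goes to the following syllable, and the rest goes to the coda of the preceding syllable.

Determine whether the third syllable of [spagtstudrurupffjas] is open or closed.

open

Nuclei (vowels): a, u, u, u, a → 5 syllables.
Between /a/ (V1) and /u/ (V2): cluster /gtst/ — the longest permitted-onset suffix is /st/; onset = /st/, preceding coda = /gt/.
Between /u/ (V2) and /u/ (V3): /dr/ is a licit onset in full, so it all attaches to the next syllable.
Between /u/ (V3) and /u/ (V4): just /r/ — single C goes to the following onset.
Between /u/ (V4) and /a/ (V5): /pffj/ splits as /pf/ + /fj/ (/fj/ is the longest suffix that is a licit onset).
Putting it together: spagt.stu.dru.rupf.fjas.
Syllable 3 is /dru/; it ends in its nucleus with no coda, so it is open.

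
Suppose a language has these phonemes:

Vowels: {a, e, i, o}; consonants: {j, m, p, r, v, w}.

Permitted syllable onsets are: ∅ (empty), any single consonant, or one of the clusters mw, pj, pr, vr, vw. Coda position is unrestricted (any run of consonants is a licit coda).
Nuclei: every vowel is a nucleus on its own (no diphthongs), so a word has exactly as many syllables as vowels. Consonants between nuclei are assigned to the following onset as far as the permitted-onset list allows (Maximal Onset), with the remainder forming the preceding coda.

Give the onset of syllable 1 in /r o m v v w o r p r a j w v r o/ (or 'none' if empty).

r

The vowels are o, o, a, o — 4 nuclei, so 4 syllables.
V1 /o/ – V2 /o/: /mvvw/ — longest licit onset from the right is /vw/, leaving /mv/ as coda.
V2 /o/ – V3 /a/: /rpr/ splits as /r/ + /pr/ (/pr/ is the longest suffix that is a licit onset).
V3 /a/ – V4 /o/: /jwvr/ splits as /jw/ + /vr/ (/vr/ is the longest suffix that is a licit onset).
Syllabification: romv.vwor.prajw.vro.
Syllable 1 is /romv/: onset /r/, nucleus /o/, coda /mv/.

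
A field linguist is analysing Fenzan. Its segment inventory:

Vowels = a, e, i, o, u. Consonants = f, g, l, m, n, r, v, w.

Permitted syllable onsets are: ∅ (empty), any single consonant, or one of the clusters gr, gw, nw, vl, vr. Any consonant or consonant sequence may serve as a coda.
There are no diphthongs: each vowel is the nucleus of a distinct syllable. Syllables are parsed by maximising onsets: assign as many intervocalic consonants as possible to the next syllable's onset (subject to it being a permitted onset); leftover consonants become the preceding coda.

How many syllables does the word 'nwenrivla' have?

The vowels are e, i, a — 3 nuclei, so 3 syllables.

3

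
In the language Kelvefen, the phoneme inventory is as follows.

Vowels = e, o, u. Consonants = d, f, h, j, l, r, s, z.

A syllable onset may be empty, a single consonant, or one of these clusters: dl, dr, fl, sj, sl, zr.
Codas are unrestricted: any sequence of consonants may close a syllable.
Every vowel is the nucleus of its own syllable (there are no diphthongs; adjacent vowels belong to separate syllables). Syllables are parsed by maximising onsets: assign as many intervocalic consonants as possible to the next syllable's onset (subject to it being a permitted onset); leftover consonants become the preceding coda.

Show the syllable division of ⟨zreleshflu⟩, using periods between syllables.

Nuclei (vowels): e, e, u → 3 syllables.
/e…e/ gap (V1→V2): /l/ → onset of the next syllable (single consonants are always licit onsets).
/e…u/ gap (V2→V3): cluster /shfl/ — the longest permitted-onset suffix is /fl/; onset = /fl/, preceding coda = /sh/.

zre.lesh.flu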